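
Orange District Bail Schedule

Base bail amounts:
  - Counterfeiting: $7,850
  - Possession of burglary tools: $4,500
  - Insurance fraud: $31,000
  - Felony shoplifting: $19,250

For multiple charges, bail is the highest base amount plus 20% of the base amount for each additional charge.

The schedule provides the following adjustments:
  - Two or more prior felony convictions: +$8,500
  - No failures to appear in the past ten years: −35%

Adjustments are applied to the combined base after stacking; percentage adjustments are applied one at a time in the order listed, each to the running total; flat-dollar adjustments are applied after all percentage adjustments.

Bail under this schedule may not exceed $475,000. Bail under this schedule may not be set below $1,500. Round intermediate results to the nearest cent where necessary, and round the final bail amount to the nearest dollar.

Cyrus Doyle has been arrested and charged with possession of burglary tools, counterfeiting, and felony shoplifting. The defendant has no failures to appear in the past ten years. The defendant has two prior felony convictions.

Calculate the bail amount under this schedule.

$22,618

Base amounts from the schedule: possession of burglary tools $4,500; counterfeiting $7,850; felony shoplifting $19,250.
Stacking rule: highest base plus 20% of each additional charge. Highest is felony shoplifting at $19,250. Additional: $4,500 × 20% = $900; $7,850 × 20% = $1,570. Combined base = $19,250 + $2,470 = $21,720.
No failures to appear in the past ten years (−35%): $21,720 × 0.65 = $14,118.
Two or more prior felony convictions (+$8,500 flat): $14,118 + $8,500 = $22,618.
$22,618 is within the $475,000 maximum.
$22,618 is at or above the $1,500 minimum.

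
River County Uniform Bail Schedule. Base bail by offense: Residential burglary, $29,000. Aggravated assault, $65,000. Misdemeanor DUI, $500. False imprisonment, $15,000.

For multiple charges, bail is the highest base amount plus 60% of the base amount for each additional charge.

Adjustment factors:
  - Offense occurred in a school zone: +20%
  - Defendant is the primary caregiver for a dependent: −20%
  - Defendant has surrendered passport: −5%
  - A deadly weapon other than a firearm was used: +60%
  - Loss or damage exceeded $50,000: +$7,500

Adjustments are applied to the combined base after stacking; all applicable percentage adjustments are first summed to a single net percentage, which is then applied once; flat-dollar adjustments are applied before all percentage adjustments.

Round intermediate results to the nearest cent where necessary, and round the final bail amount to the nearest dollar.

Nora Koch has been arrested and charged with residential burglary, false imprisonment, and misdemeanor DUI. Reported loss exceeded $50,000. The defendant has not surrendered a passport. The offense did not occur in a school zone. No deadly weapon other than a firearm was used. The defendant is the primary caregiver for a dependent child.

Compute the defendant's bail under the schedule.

$36,640

Base amounts from the schedule: residential burglary $29,000; false imprisonment $15,000; misdemeanor DUI $500.
Stacking rule: highest base plus 60% of each additional charge. Highest is residential burglary at $29,000. Additional: $15,000 × 60% = $9,000; $500 × 60% = $300. Combined base = $29,000 + $9,300 = $38,300.
Loss or damage exceeded $50,000 (+$7,500 flat): $38,300 + $7,500 = $45,800.
Defendant is the primary caregiver for a dependent (−20%): $45,800 × 0.8 = $36,640.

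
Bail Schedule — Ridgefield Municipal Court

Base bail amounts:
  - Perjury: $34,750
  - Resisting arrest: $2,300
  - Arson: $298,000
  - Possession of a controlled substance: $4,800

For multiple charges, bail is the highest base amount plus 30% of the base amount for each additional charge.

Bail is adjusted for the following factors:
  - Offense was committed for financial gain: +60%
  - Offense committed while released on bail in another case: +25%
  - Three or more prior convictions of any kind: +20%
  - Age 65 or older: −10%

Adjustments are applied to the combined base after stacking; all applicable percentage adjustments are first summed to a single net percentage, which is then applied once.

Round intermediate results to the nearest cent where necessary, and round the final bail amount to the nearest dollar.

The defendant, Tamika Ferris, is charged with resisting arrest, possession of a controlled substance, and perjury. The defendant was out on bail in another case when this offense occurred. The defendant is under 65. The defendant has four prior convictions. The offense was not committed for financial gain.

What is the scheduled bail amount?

$53,476

Base amounts from the schedule: resisting arrest $2,300; possession of a controlled substance $4,800; perjury $34,750.
Stacking rule: highest base plus 30% of each additional charge. Highest is perjury at $34,750. Additional: $2,300 × 30% = $690; $4,800 × 30% = $1,440. Combined base = $34,750 + $2,130 = $36,880.
Net percentage adjustment: +25% +20% = +45%. $36,880 × 1.45 = $53,476.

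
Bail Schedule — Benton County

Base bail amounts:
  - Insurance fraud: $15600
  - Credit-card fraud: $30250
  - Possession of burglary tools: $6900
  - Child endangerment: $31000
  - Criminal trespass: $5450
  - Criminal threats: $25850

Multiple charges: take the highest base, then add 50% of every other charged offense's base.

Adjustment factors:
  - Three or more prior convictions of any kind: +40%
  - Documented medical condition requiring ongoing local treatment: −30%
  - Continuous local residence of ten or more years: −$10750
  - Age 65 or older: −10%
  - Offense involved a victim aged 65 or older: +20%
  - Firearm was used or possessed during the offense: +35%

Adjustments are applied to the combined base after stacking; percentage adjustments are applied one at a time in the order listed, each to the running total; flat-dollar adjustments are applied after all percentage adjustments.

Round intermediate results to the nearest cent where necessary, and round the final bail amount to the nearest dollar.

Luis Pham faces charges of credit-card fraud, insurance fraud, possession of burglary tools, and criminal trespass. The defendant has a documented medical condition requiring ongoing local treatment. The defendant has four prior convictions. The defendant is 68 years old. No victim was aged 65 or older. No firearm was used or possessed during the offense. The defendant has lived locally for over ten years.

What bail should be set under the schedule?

Base amounts from the schedule: credit-card fraud $30250; insurance fraud $15600; possession of burglary tools $6900; criminal trespass $5450.
Stacking rule: highest base plus 50% of each additional charge. Highest is credit-card fraud at $30250. Additional: $15600 × 50% = $7800; $6900 × 50% = $3450; $5450 × 50% = $2725. Combined base = $30250 + $13975 = $44225.
Three or more prior convictions of any kind (+40%): $44225 × 1.4 = $61915.
Documented medical condition requiring ongoing local treatment (−30%): $61915 × 0.7 = $43340.50.
Age 65 or older (−10%): $43340.50 × 0.9 = $39006.45.
Continuous local residence of ten or more years (−$10750 flat): $39006.45 − $10750 = $28256.45.
Rounded to the nearest dollar: $28256.

$28256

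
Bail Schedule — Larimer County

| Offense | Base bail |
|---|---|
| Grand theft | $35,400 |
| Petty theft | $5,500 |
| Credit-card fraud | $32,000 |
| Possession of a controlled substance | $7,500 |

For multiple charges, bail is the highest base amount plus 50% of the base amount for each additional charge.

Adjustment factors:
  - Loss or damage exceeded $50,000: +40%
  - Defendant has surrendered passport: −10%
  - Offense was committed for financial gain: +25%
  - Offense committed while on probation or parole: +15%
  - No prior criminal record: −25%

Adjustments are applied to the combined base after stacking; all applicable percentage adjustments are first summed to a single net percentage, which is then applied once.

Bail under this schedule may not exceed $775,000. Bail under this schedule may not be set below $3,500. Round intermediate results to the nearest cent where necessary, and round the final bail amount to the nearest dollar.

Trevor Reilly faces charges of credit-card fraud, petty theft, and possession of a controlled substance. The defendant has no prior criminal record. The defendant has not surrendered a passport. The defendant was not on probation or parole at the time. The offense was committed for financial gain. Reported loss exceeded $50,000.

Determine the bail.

Base amounts from the schedule: credit-card fraud $32,000; petty theft $5,500; possession of a controlled substance $7,500.
Stacking rule: highest base plus 50% of each additional charge. Highest is credit-card fraud at $32,000. Additional: $5,500 × 50% = $2,750; $7,500 × 50% = $3,750. Combined base = $32,000 + $6,500 = $38,500.
Net percentage adjustment: +40% +25% −25% = +40%. $38,500 × 1.4 = $53,900.
$53,900 is within the $775,000 maximum.
$53,900 is at or above the $3,500 minimum.

$53,900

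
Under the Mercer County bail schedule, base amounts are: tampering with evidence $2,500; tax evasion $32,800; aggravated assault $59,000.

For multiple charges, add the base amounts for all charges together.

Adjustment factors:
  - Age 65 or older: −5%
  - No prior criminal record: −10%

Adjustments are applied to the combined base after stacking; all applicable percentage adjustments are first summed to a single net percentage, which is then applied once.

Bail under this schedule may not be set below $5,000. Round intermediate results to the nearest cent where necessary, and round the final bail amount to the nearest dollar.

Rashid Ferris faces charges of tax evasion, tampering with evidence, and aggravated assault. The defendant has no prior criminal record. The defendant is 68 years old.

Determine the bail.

$80,155

Base amounts from the schedule: tax evasion $32,800; tampering with evidence $2,500; aggravated assault $59,000.
Stacking rule: sum of all bases. $32,800 + $2,500 + $59,000 = $94,300.
Net percentage adjustment: −5% −10% = −15%. $94,300 × 0.85 = $80,155.
$80,155 is at or above the $5,000 minimum.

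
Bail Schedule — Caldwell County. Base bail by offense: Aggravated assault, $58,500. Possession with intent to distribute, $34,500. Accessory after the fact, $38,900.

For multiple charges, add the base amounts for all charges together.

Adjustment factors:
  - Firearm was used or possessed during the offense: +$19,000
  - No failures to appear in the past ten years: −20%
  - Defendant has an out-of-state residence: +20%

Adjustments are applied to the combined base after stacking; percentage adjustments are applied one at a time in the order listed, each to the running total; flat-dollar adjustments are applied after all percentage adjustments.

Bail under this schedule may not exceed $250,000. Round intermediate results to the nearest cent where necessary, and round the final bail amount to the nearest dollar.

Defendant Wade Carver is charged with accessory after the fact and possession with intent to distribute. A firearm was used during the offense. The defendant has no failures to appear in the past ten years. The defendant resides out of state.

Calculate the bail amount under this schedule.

Base amounts from the schedule: accessory after the fact $38,900; possession with intent to distribute $34,500.
Stacking rule: sum of all bases. $38,900 + $34,500 = $73,400.
No failures to appear in the past ten years (−20%): $73,400 × 0.8 = $58,720.
Defendant has an out-of-state residence (+20%): $58,720 × 1.2 = $70,464.
Firearm was used or possessed during the offense (+$19,000 flat): $70,464 + $19,000 = $89,464.
$89,464 is within the $250,000 maximum.

$89,464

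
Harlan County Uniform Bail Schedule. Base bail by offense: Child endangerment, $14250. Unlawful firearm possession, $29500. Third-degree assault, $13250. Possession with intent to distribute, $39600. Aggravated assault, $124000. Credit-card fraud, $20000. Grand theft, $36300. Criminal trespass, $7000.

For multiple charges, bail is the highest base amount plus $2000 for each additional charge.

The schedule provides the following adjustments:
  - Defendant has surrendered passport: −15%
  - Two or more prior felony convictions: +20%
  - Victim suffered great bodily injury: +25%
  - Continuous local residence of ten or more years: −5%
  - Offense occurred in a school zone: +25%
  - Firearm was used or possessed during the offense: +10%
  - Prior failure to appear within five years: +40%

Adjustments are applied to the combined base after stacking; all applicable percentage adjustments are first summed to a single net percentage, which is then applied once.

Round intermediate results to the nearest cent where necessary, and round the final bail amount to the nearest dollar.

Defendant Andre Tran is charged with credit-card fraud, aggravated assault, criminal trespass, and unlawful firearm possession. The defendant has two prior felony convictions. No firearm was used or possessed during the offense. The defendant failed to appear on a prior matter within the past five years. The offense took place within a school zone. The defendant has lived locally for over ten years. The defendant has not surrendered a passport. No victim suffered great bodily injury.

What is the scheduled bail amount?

Base amounts from the schedule: credit-card fraud $20000; aggravated assault $124000; criminal trespass $7000; unlawful firearm possession $29500.
Stacking rule: highest base plus $2000 per additional charge. Highest is aggravated assault at $124000; 3 additional charges → +$6000. Combined base = $130000.
Net percentage adjustment: +20% −5% +25% +40% = +80%. $130000 × 1.8 = $234000.

$234000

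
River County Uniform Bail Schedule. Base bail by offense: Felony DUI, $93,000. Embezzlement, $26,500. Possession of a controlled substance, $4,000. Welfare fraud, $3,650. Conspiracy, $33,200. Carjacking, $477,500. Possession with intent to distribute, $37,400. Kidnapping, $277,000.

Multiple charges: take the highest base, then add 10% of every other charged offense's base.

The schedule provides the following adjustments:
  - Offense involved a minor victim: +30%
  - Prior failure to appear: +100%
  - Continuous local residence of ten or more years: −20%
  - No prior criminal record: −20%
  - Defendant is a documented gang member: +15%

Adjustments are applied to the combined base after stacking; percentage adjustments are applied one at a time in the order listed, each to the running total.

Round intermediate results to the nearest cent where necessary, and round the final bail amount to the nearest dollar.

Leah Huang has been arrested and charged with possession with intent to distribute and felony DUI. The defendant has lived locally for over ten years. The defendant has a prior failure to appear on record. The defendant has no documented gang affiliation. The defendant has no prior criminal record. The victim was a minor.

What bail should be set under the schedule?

$160,975

Base amounts from the schedule: possession with intent to distribute $37,400; felony DUI $93,000.
Stacking rule: highest base plus 10% of each additional charge. Highest is felony DUI at $93,000. Additional: $37,400 × 10% = $3,740. Combined base = $93,000 + $3,740 = $96,740.
Offense involved a minor victim (+30%): $96,740 × 1.3 = $125,762.
Prior failure to appear (+100%): $125,762 × 2 = $251,524.
Continuous local residence of ten or more years (−20%): $251,524 × 0.8 = $201,219.20.
No prior criminal record (−20%): $201,219.20 × 0.8 = $160,975.36.
Rounded to the nearest dollar: $160,975.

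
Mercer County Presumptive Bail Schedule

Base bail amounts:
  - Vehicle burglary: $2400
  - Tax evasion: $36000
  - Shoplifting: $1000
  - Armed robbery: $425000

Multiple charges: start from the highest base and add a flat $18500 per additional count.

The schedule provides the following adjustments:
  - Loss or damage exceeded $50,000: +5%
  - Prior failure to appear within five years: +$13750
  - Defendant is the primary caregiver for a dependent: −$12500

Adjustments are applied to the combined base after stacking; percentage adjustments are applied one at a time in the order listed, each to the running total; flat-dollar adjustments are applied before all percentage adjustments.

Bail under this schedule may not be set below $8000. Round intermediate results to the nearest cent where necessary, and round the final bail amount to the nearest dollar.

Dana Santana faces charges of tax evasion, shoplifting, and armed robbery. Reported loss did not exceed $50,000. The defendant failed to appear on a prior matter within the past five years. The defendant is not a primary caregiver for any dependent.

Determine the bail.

Base amounts from the schedule: tax evasion $36000; shoplifting $1000; armed robbery $425000.
Stacking rule: highest base plus $18500 per additional charge. Highest is armed robbery at $425000; 2 additional charges → +$37000. Combined base = $462000.
Prior failure to appear within five years (+$13750 flat): $462000 + $13750 = $475750.
$475750 is at or above the $8000 minimum.

$475750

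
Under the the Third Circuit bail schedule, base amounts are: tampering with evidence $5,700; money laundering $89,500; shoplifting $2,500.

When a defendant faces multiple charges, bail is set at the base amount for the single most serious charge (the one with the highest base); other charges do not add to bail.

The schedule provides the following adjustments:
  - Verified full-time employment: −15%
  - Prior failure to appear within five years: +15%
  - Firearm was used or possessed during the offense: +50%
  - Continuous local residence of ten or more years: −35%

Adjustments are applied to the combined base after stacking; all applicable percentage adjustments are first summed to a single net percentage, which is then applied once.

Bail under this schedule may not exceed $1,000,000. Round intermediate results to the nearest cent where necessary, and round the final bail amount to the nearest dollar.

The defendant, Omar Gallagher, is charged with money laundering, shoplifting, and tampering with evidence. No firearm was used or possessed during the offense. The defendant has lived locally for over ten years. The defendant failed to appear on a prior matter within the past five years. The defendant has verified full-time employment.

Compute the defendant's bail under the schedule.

$58,175

Base amounts from the schedule: money laundering $89,500; shoplifting $2,500; tampering with evidence $5,700.
Stacking rule: use the highest base only. Highest is money laundering at $89,500. Combined base = $89,500.
Net percentage adjustment: −15% +15% −35% = −35%. $89,500 × 0.65 = $58,175.
$58,175 is within the $1,000,000 maximum.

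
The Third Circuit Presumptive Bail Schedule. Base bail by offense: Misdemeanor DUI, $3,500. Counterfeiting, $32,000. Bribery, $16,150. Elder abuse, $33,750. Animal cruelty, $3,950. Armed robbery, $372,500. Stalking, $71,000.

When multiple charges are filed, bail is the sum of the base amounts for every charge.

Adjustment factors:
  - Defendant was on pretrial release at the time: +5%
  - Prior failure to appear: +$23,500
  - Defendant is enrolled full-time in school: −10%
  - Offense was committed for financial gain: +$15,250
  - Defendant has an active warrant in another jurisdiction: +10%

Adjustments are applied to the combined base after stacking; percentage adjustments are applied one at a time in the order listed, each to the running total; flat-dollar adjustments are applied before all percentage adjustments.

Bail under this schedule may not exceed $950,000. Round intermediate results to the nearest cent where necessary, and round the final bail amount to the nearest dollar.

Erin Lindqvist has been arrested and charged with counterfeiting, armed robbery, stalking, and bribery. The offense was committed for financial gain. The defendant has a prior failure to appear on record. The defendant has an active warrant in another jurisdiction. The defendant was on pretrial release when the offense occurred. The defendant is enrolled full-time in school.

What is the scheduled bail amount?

$551,351

Base amounts from the schedule: counterfeiting $32,000; armed robbery $372,500; stalking $71,000; bribery $16,150.
Stacking rule: sum of all bases. $32,000 + $372,500 + $71,000 + $16,150 = $491,650.
Prior failure to appear (+$23,500 flat): $491,650 + $23,500 = $515,150.
Offense was committed for financial gain (+$15,250 flat): $515,150 + $15,250 = $530,400.
Defendant was on pretrial release at the time (+5%): $530,400 × 1.05 = $556,920.
Defendant is enrolled full-time in school (−10%): $556,920 × 0.9 = $501,228.
Defendant has an active warrant in another jurisdiction (+10%): $501,228 × 1.1 = $551,350.80.
$551,350.80 is within the $950,000 maximum.
Rounded to the nearest dollar: $551,351.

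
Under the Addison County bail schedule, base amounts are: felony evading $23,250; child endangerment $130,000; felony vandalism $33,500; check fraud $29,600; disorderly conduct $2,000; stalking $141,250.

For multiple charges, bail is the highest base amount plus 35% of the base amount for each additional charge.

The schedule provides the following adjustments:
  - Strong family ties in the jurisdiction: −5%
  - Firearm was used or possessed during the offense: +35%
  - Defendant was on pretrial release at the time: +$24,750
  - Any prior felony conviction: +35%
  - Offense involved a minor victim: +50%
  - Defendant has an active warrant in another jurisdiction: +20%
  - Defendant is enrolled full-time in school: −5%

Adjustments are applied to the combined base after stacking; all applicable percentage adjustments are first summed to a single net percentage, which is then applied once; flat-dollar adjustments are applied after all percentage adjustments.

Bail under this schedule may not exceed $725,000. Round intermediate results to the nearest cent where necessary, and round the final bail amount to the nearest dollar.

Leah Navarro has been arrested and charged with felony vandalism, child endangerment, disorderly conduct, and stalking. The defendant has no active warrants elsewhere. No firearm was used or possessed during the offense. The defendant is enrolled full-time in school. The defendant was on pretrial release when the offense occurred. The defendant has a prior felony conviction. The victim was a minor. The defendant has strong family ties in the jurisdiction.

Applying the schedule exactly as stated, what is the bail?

$373,306

Base amounts from the schedule: felony vandalism $33,500; child endangerment $130,000; disorderly conduct $2,000; stalking $141,250.
Stacking rule: highest base plus 35% of each additional charge. Highest is stalking at $141,250. Additional: $33,500 × 35% = $11,725; $130,000 × 35% = $45,500; $2,000 × 35% = $700. Combined base = $141,250 + $57,925 = $199,175.
Net percentage adjustment: −5% +35% +50% −5% = +75%. $199,175 × 1.75 = $348,556.25.
Defendant was on pretrial release at the time (+$24,750 flat): $348,556.25 + $24,750 = $373,306.25.
$373,306.25 is within the $725,000 maximum.
Rounded to the nearest dollar: $373,306.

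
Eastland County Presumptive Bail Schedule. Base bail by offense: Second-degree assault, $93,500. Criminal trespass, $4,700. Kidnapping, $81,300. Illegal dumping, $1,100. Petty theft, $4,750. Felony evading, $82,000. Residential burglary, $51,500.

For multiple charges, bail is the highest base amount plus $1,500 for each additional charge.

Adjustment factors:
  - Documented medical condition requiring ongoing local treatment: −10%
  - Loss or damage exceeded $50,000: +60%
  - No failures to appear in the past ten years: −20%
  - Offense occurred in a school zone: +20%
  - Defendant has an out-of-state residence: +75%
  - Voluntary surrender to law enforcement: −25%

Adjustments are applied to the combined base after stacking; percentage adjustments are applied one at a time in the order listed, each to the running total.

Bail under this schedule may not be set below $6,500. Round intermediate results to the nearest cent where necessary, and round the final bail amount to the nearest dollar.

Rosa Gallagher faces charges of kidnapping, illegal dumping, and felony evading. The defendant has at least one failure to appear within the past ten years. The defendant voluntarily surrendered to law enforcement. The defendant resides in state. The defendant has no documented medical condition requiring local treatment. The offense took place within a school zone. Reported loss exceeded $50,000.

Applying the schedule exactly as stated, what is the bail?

$122,400

Base amounts from the schedule: kidnapping $81,300; illegal dumping $1,100; felony evading $82,000.
Stacking rule: highest base plus $1,500 per additional charge. Highest is felony evading at $82,000; 2 additional charges → +$3,000. Combined base = $85,000.
Loss or damage exceeded $50,000 (+60%): $85,000 × 1.6 = $136,000.
Offense occurred in a school zone (+20%): $136,000 × 1.2 = $163,200.
Voluntary surrender to law enforcement (−25%): $163,200 × 0.75 = $122,400.
$122,400 is at or above the $6,500 minimum.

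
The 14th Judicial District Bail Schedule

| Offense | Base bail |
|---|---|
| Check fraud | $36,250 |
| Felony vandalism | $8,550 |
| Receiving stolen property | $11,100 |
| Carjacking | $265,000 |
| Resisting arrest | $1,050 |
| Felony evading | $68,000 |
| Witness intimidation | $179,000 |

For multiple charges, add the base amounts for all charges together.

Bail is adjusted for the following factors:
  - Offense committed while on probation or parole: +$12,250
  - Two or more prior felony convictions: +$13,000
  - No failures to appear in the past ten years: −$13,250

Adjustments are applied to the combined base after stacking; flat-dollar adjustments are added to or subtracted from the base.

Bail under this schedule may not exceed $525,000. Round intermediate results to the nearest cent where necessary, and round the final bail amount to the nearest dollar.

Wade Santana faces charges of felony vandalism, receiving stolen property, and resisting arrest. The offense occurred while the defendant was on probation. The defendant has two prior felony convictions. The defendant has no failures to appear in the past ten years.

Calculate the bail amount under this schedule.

Base amounts from the schedule: felony vandalism $8,550; receiving stolen property $11,100; resisting arrest $1,050.
Stacking rule: sum of all bases. $8,550 + $11,100 + $1,050 = $20,700.
Offense committed while on probation or parole (+$12,250 flat): $20,700 + $12,250 = $32,950.
Two or more prior felony convictions (+$13,000 flat): $32,950 + $13,000 = $45,950.
No failures to appear in the past ten years (−$13,250 flat): $45,950 − $13,250 = $32,700.
$32,700 is within the $525,000 maximum.

$32,700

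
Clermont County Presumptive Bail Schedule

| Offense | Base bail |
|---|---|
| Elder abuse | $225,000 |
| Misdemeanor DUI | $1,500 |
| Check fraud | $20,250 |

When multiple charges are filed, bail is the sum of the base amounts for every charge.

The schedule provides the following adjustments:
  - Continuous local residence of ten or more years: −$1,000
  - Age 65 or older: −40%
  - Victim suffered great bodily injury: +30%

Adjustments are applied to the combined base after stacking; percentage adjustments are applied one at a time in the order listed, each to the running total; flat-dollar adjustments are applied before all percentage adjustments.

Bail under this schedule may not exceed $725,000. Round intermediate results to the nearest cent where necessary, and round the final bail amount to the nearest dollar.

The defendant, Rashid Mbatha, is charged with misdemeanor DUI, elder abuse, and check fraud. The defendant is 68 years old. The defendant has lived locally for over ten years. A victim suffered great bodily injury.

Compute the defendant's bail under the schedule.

Base amounts from the schedule: misdemeanor DUI $1,500; elder abuse $225,000; check fraud $20,250.
Stacking rule: sum of all bases. $1,500 + $225,000 + $20,250 = $246,750.
Continuous local residence of ten or more years (−$1,000 flat): $246,750 − $1,000 = $245,750.
Age 65 or older (−40%): $245,750 × 0.6 = $147,450.
Victim suffered great bodily injury (+30%): $147,450 × 1.3 = $191,685.
$191,685 is within the $725,000 maximum.

$191,685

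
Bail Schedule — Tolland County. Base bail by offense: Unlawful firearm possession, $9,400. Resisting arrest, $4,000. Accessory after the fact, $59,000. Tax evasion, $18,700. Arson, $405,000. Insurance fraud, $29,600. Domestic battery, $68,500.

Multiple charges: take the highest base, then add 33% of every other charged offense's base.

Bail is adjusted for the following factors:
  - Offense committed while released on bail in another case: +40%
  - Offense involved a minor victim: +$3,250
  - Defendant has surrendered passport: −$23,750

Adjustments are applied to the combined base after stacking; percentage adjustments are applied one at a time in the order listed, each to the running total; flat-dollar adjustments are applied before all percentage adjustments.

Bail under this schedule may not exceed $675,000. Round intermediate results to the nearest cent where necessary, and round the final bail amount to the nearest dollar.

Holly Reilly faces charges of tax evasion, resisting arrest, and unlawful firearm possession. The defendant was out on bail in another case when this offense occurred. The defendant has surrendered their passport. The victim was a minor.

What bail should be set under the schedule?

Base amounts from the schedule: tax evasion $18,700; resisting arrest $4,000; unlawful firearm possession $9,400.
Stacking rule: highest base plus 33% of each additional charge. Highest is tax evasion at $18,700. Additional: $4,000 × 33% = $1,320; $9,400 × 33% = $3,102. Combined base = $18,700 + $4,422 = $23,122.
Offense involved a minor victim (+$3,250 flat): $23,122 + $3,250 = $26,372.
Defendant has surrendered passport (−$23,750 flat): $26,372 − $23,750 = $2,622.
Offense committed while released on bail in another case (+40%): $2,622 × 1.4 = $3,670.80.
$3,670.80 is within the $675,000 maximum.
Rounded to the nearest dollar: $3,671.

$3,671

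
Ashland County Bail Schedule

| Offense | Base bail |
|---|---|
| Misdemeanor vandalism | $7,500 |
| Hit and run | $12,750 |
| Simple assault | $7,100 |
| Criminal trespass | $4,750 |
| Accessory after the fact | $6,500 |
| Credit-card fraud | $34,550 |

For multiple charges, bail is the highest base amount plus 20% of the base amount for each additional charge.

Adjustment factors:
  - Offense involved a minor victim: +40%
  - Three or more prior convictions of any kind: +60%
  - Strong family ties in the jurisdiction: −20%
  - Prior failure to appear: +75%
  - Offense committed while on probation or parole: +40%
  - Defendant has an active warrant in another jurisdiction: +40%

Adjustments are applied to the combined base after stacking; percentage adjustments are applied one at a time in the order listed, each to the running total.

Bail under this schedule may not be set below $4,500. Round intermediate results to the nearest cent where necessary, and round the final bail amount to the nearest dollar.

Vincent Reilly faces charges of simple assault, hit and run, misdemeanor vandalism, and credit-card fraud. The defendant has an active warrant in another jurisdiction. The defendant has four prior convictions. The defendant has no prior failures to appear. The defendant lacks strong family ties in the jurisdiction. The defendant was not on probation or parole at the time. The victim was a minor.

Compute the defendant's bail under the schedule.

Base amounts from the schedule: simple assault $7,100; hit and run $12,750; misdemeanor vandalism $7,500; credit-card fraud $34,550.
Stacking rule: highest base plus 20% of each additional charge. Highest is credit-card fraud at $34,550. Additional: $7,100 × 20% = $1,420; $12,750 × 20% = $2,550; $7,500 × 20% = $1,500. Combined base = $34,550 + $5,470 = $40,020.
Offense involved a minor victim (+40%): $40,020 × 1.4 = $56,028.
Three or more prior convictions of any kind (+60%): $56,028 × 1.6 = $89,644.80.
Defendant has an active warrant in another jurisdiction (+40%): $89,644.80 × 1.4 = $125,502.72.
$125,502.72 is at or above the $4,500 minimum.
Rounded to the nearest dollar: $125,503.

$125,503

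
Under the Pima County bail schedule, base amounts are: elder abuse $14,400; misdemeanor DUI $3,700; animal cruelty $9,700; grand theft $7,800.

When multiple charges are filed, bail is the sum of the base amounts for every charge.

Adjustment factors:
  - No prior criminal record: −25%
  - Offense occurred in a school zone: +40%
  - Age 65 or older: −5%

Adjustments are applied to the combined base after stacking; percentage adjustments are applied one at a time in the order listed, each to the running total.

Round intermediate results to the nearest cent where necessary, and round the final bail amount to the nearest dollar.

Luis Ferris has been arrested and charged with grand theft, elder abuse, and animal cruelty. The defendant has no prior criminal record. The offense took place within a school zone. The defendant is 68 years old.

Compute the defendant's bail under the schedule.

$31,820

Base amounts from the schedule: grand theft $7,800; elder abuse $14,400; animal cruelty $9,700.
Stacking rule: sum of all bases. $7,800 + $14,400 + $9,700 = $31,900.
No prior criminal record (−25%): $31,900 × 0.75 = $23,925.
Offense occurred in a school zone (+40%): $23,925 × 1.4 = $33,495.
Age 65 or older (−5%): $33,495 × 0.95 = $31,820.25.
Rounded to the nearest dollar: $31,820.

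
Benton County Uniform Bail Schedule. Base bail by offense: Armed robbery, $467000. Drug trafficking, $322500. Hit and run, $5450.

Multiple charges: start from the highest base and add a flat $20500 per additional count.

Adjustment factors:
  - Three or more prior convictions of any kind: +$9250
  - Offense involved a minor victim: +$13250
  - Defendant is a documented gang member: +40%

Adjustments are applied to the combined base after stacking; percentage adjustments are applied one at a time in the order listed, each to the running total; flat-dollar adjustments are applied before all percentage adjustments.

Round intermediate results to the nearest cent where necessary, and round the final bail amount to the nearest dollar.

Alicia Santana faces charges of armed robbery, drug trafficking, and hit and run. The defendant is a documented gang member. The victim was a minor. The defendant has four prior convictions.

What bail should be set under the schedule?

$742700

Base amounts from the schedule: armed robbery $467000; drug trafficking $322500; hit and run $5450.
Stacking rule: highest base plus $20500 per additional charge. Highest is armed robbery at $467000; 2 additional charges → +$41000. Combined base = $508000.
Three or more prior convictions of any kind (+$9250 flat): $508000 + $9250 = $517250.
Offense involved a minor victim (+$13250 flat): $517250 + $13250 = $530500.
Defendant is a documented gang member (+40%): $530500 × 1.4 = $742700.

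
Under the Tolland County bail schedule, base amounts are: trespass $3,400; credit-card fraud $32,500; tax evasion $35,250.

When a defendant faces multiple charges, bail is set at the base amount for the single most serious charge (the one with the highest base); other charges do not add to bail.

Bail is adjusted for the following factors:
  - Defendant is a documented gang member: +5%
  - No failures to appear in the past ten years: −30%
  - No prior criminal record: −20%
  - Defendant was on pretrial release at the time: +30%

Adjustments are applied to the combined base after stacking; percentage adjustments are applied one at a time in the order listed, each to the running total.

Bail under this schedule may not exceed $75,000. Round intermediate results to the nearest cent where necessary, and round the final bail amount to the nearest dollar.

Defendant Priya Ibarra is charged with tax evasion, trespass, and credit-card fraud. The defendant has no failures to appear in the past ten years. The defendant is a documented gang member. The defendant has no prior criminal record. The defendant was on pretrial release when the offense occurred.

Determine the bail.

$26,945

Base amounts from the schedule: tax evasion $35,250; trespass $3,400; credit-card fraud $32,500.
Stacking rule: use the highest base only. Highest is tax evasion at $35,250. Combined base = $35,250.
Defendant is a documented gang member (+5%): $35,250 × 1.05 = $37,012.50.
No failures to appear in the past ten years (−30%): $37,012.50 × 0.7 = $25,908.75.
No prior criminal record (−20%): $25,908.75 × 0.8 = $20,727.
Defendant was on pretrial release at the time (+30%): $20,727 × 1.3 = $26,945.10.
$26,945.10 is within the $75,000 maximum.
Rounded to the nearest dollar: $26,945.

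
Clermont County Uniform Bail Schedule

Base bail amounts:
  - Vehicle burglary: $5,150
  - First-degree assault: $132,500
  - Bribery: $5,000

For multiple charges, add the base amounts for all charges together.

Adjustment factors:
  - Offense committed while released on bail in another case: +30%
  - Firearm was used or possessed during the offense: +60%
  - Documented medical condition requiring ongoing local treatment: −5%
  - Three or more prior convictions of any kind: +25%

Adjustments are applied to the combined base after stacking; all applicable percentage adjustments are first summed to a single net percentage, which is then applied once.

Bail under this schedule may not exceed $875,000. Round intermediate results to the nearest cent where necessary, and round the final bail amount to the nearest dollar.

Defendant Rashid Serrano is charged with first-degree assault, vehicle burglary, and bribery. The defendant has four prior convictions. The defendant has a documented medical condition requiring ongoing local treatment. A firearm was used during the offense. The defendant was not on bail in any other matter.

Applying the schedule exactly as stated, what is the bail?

$256,770

Base amounts from the schedule: first-degree assault $132,500; vehicle burglary $5,150; bribery $5,000.
Stacking rule: sum of all bases. $132,500 + $5,150 + $5,000 = $142,650.
Net percentage adjustment: +60% −5% +25% = +80%. $142,650 × 1.8 = $256,770.
$256,770 is within the $875,000 maximum.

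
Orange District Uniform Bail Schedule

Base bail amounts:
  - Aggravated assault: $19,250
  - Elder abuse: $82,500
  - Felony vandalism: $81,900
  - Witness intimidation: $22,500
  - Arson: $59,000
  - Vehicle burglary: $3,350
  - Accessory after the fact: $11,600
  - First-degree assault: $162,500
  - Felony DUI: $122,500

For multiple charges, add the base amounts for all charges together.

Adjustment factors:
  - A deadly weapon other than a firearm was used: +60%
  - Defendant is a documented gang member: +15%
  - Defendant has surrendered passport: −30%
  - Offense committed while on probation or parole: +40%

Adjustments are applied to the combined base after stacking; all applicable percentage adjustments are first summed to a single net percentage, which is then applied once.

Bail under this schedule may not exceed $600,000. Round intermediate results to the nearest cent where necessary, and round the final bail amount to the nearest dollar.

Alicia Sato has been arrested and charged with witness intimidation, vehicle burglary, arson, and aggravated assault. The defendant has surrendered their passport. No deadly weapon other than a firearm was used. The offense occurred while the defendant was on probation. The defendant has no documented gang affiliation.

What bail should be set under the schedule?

Base amounts from the schedule: witness intimidation $22,500; vehicle burglary $3,350; arson $59,000; aggravated assault $19,250.
Stacking rule: sum of all bases. $22,500 + $3,350 + $59,000 + $19,250 = $104,100.
Net percentage adjustment: −30% +40% = +10%. $104,100 × 1.1 = $114,510.
$114,510 is within the $600,000 maximum.

$114,510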